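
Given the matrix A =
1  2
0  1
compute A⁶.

A = I + N where N = [[0, 2], [0, 0]] is strictly upper-triangular, so N² = 0.
(I + N)⁶ = I + 6·N = [[1, 12], [0, 1]].

[[1, 12], [0, 1]]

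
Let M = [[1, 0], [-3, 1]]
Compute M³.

[[1, 0], [-9, 1]]

M = I + N where N = [[0, 0], [-3, 0]] is strictly lower-triangular, so N² = 0.
(I + N)³ = I + 3·N = [[1, 0], [-9, 1]].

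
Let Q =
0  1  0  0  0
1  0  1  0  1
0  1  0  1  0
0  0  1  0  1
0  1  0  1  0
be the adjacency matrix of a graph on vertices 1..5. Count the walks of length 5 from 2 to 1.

13

The number of length-5 walks from vertex 2 to vertex 1 is entry (2,1) of Q⁵, where Q is the adjacency matrix.
Q² = [[1, 0, 1, 0, 1], [0, 3, 0, 2, 0], [1, 0, 2, 0, 2], [0, 2, 0, 2, 0], [1, 0, 2, 0, 2]]
Q³ = [[0, 3, 0, 2, 0], [3, 0, 5, 0, 5], [0, 5, 0, 4, 0], [2, 0, 4, 0, 4], [0, 5, 0, 4, 0]]
Q⁴ = [[3, 0, 5, 0, 5], [0, 13, 0, 10, 0], [5, 0, 9, 0, 9], [0, 10, 0, 8, 0], [5, 0, 9, 0, 9]]
Q⁵ = [[0, 13, 0, 10, 0], [13, 0, 23, 0, 23], [0, 23, 0, 18, 0], [10, 0, 18, 0, 18], [0, 23, 0, 18, 0]]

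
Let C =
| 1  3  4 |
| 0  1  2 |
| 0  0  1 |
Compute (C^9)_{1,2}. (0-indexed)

18

C = I + N where N = [[0, 3, 4], [0, 0, 2], [0, 0, 0]] is strictly upper-triangular, so N^3 = 0.
(I + N)^9 = I + 9·N + 36·N^2 = [[1, 27, 252], [0, 1, 18], [0, 0, 1]].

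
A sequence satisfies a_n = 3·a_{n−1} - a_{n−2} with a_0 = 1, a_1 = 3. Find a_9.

6765

With companion matrix Q = [[3, -1], [1, 0]], [a_n, a_{n−1}]ᵀ = Q·[a_{n−1}, a_{n−2}]ᵀ, so [a_9, a_8]ᵀ = Q^8·[a_1, a_0]ᵀ.
Q^8 = [[2584, -987], [987, -377]], giving [a_9, a_8]ᵀ = [[6765], [2584]].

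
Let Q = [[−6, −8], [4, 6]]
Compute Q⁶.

[[64, 0], [0, 64]]

tr Q = 0 and det Q = −4, so the characteristic polynomial is λ² − (0)λ + (−4) with roots −2 and 2.
Eigenvectors give P = [[−2, −1], [1, 1]] with P⁻¹ = [[−1, −1], [1, 2]], and Q = P·diag(−2, 2)·P⁻¹.
Then Q⁶ = P·diag(64, 64)·P⁻¹ = [[−128, −64], [64, 64]] · [[−1, −1], [1, 2]] = [[64, 0], [0, 64]].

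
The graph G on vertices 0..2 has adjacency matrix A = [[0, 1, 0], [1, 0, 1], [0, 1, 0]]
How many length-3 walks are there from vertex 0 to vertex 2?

0

The number of length-3 walks from vertex 0 to vertex 2 is entry (0,2) of A^3, where A is the adjacency matrix.
A^2 = [[1, 0, 1], [0, 2, 0], [1, 0, 1]]
A^3 = [[0, 2, 0], [2, 0, 2], [0, 2, 0]]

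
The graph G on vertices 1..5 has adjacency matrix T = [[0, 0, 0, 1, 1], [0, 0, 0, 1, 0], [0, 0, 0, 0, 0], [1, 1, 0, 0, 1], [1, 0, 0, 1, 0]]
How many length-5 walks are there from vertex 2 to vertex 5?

6

The number of length-5 walks from vertex 2 to vertex 5 is entry (2,5) of T⁵, where T is the adjacency matrix.
T² = [[2, 1, 0, 1, 1], [1, 1, 0, 0, 1], [0, 0, 0, 0, 0], [1, 0, 0, 3, 1], [1, 1, 0, 1, 2]]
T³ = [[2, 1, 0, 4, 3], [1, 0, 0, 3, 1], [0, 0, 0, 0, 0], [4, 3, 0, 2, 4], [3, 1, 0, 4, 2]]
T⁴ = [[7, 4, 0, 6, 6], [4, 3, 0, 2, 4], [0, 0, 0, 0, 0], [6, 2, 0, 11, 6], [6, 4, 0, 6, 7]]
T⁵ = [[12, 6, 0, 17, 13], [6, 2, 0, 11, 6], [0, 0, 0, 0, 0], [17, 11, 0, 14, 17], [13, 6, 0, 17, 12]]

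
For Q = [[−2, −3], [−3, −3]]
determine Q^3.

Q^2 = [[13, 15], [15, 18]]
Q^3 = [[−71, −84], [−84, −99]]

[[−71, −84], [−84, −99]]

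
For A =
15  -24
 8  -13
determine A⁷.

[[8751, -13128], [4376, -6565]]

tr A = 2 and det A = -3, so the characteristic polynomial is λ² − (2)λ + (-3) with roots -1 and 3.
Eigenvectors give P = [[-3, 2], [-2, 1]] with P⁻¹ = [[1, -2], [2, -3]], and A = P·diag(-1, 3)·P⁻¹.
Then A⁷ = P·diag(-1, 2187)·P⁻¹ = [[3, 4374], [2, 2187]] · [[1, -2], [2, -3]] = [[8751, -13128], [4376, -6565]].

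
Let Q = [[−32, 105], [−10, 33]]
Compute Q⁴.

[[−374, 1365], [−130, 471]]

tr Q = 1 and det Q = −6, so the characteristic polynomial is λ² − (1)λ + (−6) with roots 3 and −2.
Eigenvectors give P = [[3, 7], [1, 2]] with P⁻¹ = [[−2, 7], [1, −3]], and Q = P·diag(3, −2)·P⁻¹.
Then Q⁴ = P·diag(81, 16)·P⁻¹ = [[243, 112], [81, 32]] · [[−2, 7], [1, −3]] = [[−374, 1365], [−130, 471]].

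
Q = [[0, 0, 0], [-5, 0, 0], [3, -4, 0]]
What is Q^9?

Q is strictly triangular, hence nilpotent: Q^3 = 0, so Q^9 = 0.

[[0, 0, 0], [0, 0, 0], [0, 0, 0]]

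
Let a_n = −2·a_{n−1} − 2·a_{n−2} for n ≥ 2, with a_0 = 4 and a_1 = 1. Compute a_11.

With companion matrix C = [[−2, −2], [1, 0]], [a_n, a_{n−1}]ᵀ = C·[a_{n−1}, a_{n−2}]ᵀ, so [a_11, a_10]ᵀ = C^10·[a_1, a_0]ᵀ.
C^10 = [[32, 64], [−32, −32]], giving [a_11, a_10]ᵀ = [[288], [−160]].

288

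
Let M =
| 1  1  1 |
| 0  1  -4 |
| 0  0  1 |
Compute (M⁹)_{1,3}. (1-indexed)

-135

M = I + N where N = [[0, 1, 1], [0, 0, -4], [0, 0, 0]] is strictly upper-triangular, so N³ = 0.
(I + N)⁹ = I + 9·N + 36·N² = [[1, 9, -135], [0, 1, -36], [0, 0, 1]].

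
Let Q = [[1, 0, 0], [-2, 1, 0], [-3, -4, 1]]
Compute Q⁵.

Q = I + N where N = [[0, 0, 0], [-2, 0, 0], [-3, -4, 0]] is strictly lower-triangular, so N³ = 0.
(I + N)⁵ = I + 5·N + 10·N² = [[1, 0, 0], [-10, 1, 0], [65, -20, 1]].

[[1, 0, 0], [-10, 1, 0], [65, -20, 1]]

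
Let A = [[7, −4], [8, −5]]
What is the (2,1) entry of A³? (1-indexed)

56

tr A = 2 and det A = −3, so the characteristic polynomial is λ² − (2)λ + (−3) with roots 3 and −1.
Eigenvectors give P = [[1, −1], [1, −2]] with P⁻¹ = [[2, −1], [1, −1]], and A = P·diag(3, −1)·P⁻¹.
Then A³ = P·diag(27, −1)·P⁻¹ = [[27, 1], [27, 2]] · [[2, −1], [1, −1]] = [[55, −28], [56, −29]].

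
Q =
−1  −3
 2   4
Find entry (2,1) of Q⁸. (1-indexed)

tr Q = 3 and det Q = 2, so the characteristic polynomial is λ² − (3)λ + (2) with roots 2 and 1.
Eigenvectors give P = [[1, 3], [−1, −2]] with P⁻¹ = [[−2, −3], [1, 1]], and Q = P·diag(2, 1)·P⁻¹.
Then Q⁸ = P·diag(256, 1)·P⁻¹ = [[256, 3], [−256, −2]] · [[−2, −3], [1, 1]] = [[−509, −765], [510, 766]].

510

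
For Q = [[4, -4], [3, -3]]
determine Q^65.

Q² = Q (a projection; rank 1, trace 1), so Q^65 = Q.

[[4, -4], [3, -3]]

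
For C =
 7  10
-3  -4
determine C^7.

tr C = 3 and det C = 2, so the characteristic polynomial is λ² − (3)λ + (2) with roots 2 and 1.
Eigenvectors give P = [[2, -5], [-1, 3]] with P⁻¹ = [[3, 5], [1, 2]], and C = P·diag(2, 1)·P⁻¹.
Then C^7 = P·diag(128, 1)·P⁻¹ = [[256, -5], [-128, 3]] · [[3, 5], [1, 2]] = [[763, 1270], [-381, -634]].

[[763, 1270], [-381, -634]]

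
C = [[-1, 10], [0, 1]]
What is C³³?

[[-1, 10], [0, 1]]

C² = I (check: tr C = 0 and det C = -1), so C³³ = C since 33 is odd.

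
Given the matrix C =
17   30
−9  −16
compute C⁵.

[[197, 330], [−99, −166]]

tr C = 1 and det C = −2, so the characteristic polynomial is λ² − (1)λ + (−2) with roots 2 and −1.
Eigenvectors give P = [[−2, −5], [1, 3]] with P⁻¹ = [[−3, −5], [1, 2]], and C = P·diag(2, −1)·P⁻¹.
Then C⁵ = P·diag(32, −1)·P⁻¹ = [[−64, 5], [32, −3]] · [[−3, −5], [1, 2]] = [[197, 330], [−99, −166]].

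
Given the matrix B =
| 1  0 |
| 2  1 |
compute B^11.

[[1, 0], [22, 1]]

B = I + N where N = [[0, 0], [2, 0]] is strictly lower-triangular, so N^2 = 0.
(I + N)^11 = I + 11·N = [[1, 0], [22, 1]].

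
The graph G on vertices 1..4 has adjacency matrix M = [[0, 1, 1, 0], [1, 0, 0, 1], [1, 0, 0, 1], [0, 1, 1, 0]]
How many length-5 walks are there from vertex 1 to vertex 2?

16

The number of length-5 walks from vertex 1 to vertex 2 is entry (1,2) of M⁵, where M is the adjacency matrix.
M² = [[2, 0, 0, 2], [0, 2, 2, 0], [0, 2, 2, 0], [2, 0, 0, 2]]
M³ = [[0, 4, 4, 0], [4, 0, 0, 4], [4, 0, 0, 4], [0, 4, 4, 0]]
M⁴ = [[8, 0, 0, 8], [0, 8, 8, 0], [0, 8, 8, 0], [8, 0, 0, 8]]
M⁵ = [[0, 16, 16, 0], [16, 0, 0, 16], [16, 0, 0, 16], [0, 16, 16, 0]]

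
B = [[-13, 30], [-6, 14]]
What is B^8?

[[-1019, 2550], [-510, 1276]]

tr B = 1 and det B = -2, so the characteristic polynomial is λ² − (1)λ + (-2) with roots -1 and 2.
Eigenvectors give P = [[5, 2], [2, 1]] with P⁻¹ = [[1, -2], [-2, 5]], and B = P·diag(-1, 2)·P⁻¹.
Then B^8 = P·diag(1, 256)·P⁻¹ = [[5, 512], [2, 256]] · [[1, -2], [-2, 5]] = [[-1019, 2550], [-510, 1276]].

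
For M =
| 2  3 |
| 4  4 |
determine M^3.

[[104, 120], [160, 184]]

M^2 = [[16, 18], [24, 28]]
M^3 = [[104, 120], [160, 184]]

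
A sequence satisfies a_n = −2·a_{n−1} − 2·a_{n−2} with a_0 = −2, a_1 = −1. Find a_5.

4

With companion matrix B = [[−2, −2], [1, 0]], [a_n, a_{n−1}]ᵀ = B·[a_{n−1}, a_{n−2}]ᵀ, so [a_5, a_4]ᵀ = B^4·[a_1, a_0]ᵀ.
B^4 = [[−4, 0], [0, −4]], giving [a_5, a_4]ᵀ = [[4], [8]].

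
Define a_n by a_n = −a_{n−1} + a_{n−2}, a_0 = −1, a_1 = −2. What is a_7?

−18

With companion matrix C = [[−1, 1], [1, 0]], [a_n, a_{n−1}]ᵀ = C·[a_{n−1}, a_{n−2}]ᵀ, so [a_7, a_6]ᵀ = C⁶·[a_1, a_0]ᵀ.
C⁶ = [[13, −8], [−8, 5]], giving [a_7, a_6]ᵀ = [[−18], [11]].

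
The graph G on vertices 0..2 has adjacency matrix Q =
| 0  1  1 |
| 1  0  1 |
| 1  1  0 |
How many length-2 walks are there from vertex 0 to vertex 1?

1

The number of length-2 walks from vertex 0 to vertex 1 is entry (0,1) of Q², where Q is the adjacency matrix.
Q² = [[2, 1, 1], [1, 2, 1], [1, 1, 2]]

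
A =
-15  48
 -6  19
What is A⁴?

tr A = 4 and det A = 3, so the characteristic polynomial is λ² − (4)λ + (3) with roots 1 and 3.
Eigenvectors give P = [[3, -8], [1, -3]] with P⁻¹ = [[3, -8], [1, -3]], and A = P·diag(1, 3)·P⁻¹.
Then A⁴ = P·diag(1, 81)·P⁻¹ = [[3, -648], [1, -243]] · [[3, -8], [1, -3]] = [[-639, 1920], [-240, 721]].

[[-639, 1920], [-240, 721]]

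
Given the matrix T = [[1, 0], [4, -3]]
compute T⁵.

[[1, 0], [244, -243]]

tr T = -2 and det T = -3, so the characteristic polynomial is λ² − (-2)λ + (-3) with roots -3 and 1.
Eigenvectors give P = [[0, 1], [-1, 1]] with P⁻¹ = [[1, -1], [1, 0]], and T = P·diag(-3, 1)·P⁻¹.
Then T⁵ = P·diag(-243, 1)·P⁻¹ = [[0, 1], [243, 1]] · [[1, -1], [1, 0]] = [[1, 0], [244, -243]].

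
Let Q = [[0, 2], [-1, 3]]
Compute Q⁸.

tr Q = 3 and det Q = 2, so the characteristic polynomial is λ² − (3)λ + (2) with roots 1 and 2.
Eigenvectors give P = [[2, -1], [1, -1]] with P⁻¹ = [[1, -1], [1, -2]], and Q = P·diag(1, 2)·P⁻¹.
Then Q⁸ = P·diag(1, 256)·P⁻¹ = [[2, -256], [1, -256]] · [[1, -1], [1, -2]] = [[-254, 510], [-255, 511]].

[[-254, 510], [-255, 511]]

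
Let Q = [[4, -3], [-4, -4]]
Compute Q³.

[[112, -84], [-112, -112]]

Q² = [[28, 0], [0, 28]]
Q³ = [[112, -84], [-112, -112]]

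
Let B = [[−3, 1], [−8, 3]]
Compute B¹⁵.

[[−3, 1], [−8, 3]]

B² = I (check: tr B = 0 and det B = −1), so B¹⁵ = B since 15 is odd.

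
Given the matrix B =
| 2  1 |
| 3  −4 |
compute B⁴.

B² = [[7, −2], [−6, 19]]
B³ = [[8, 15], [45, −82]]
B⁴ = [[61, −52], [−156, 373]]

[[61, −52], [−156, 373]]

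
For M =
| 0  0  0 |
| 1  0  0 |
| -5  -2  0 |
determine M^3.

M is strictly triangular, hence nilpotent: M^3 = 0, so M^3 = 0.

[[0, 0, 0], [0, 0, 0], [0, 0, 0]]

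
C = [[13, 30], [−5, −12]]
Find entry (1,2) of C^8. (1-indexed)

37830

tr C = 1 and det C = −6, so the characteristic polynomial is λ² − (1)λ + (−6) with roots −2 and 3.
Eigenvectors give P = [[−2, −3], [1, 1]] with P⁻¹ = [[1, 3], [−1, −2]], and C = P·diag(−2, 3)·P⁻¹.
Then C^8 = P·diag(256, 6561)·P⁻¹ = [[−512, −19683], [256, 6561]] · [[1, 3], [−1, −2]] = [[19171, 37830], [−6305, −12354]].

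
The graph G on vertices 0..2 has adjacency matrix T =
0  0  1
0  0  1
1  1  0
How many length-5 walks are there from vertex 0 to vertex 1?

The number of length-5 walks from vertex 0 to vertex 1 is entry (0,1) of T^5, where T is the adjacency matrix.
T^2 = [[1, 1, 0], [1, 1, 0], [0, 0, 2]]
T^3 = [[0, 0, 2], [0, 0, 2], [2, 2, 0]]
T^4 = [[2, 2, 0], [2, 2, 0], [0, 0, 4]]
T^5 = [[0, 0, 4], [0, 0, 4], [4, 4, 0]]

0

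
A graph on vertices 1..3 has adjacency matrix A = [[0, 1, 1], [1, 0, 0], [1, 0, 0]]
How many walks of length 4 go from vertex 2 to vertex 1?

The number of length-4 walks from vertex 2 to vertex 1 is entry (2,1) of A⁴, where A is the adjacency matrix.
A² = [[2, 0, 0], [0, 1, 1], [0, 1, 1]]
A³ = [[0, 2, 2], [2, 0, 0], [2, 0, 0]]
A⁴ = [[4, 0, 0], [0, 2, 2], [0, 2, 2]]

0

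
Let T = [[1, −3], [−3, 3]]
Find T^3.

T^2 = [[10, −12], [−12, 18]]
T^3 = [[46, −66], [−66, 90]]

[[46, −66], [−66, 90]]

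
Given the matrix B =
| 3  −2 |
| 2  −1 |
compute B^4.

B^2 = [[5, −4], [4, −3]]
B^3 = [[7, −6], [6, −5]]
B^4 = [[9, −8], [8, −7]]

[[9, −8], [8, −7]]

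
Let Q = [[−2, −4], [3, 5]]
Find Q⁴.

tr Q = 3 and det Q = 2, so the characteristic polynomial is λ² − (3)λ + (2) with roots 1 and 2.
Eigenvectors give P = [[−4, −1], [3, 1]] with P⁻¹ = [[−1, −1], [3, 4]], and Q = P·diag(1, 2)·P⁻¹.
Then Q⁴ = P·diag(1, 16)·P⁻¹ = [[−4, −16], [3, 16]] · [[−1, −1], [3, 4]] = [[−44, −60], [45, 61]].

[[−44, −60], [45, 61]]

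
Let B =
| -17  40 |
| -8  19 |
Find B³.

tr B = 2 and det B = -3, so the characteristic polynomial is λ² − (2)λ + (-3) with roots 3 and -1.
Eigenvectors give P = [[2, 5], [1, 2]] with P⁻¹ = [[-2, 5], [1, -2]], and B = P·diag(3, -1)·P⁻¹.
Then B³ = P·diag(27, -1)·P⁻¹ = [[54, -5], [27, -2]] · [[-2, 5], [1, -2]] = [[-113, 280], [-56, 139]].

[[-113, 280], [-56, 139]]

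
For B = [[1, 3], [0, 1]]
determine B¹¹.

B = I + N where N = [[0, 3], [0, 0]] is strictly upper-triangular, so N² = 0.
(I + N)¹¹ = I + 11·N = [[1, 33], [0, 1]].

[[1, 33], [0, 1]]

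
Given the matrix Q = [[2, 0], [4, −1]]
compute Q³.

Q² = [[4, 0], [4, 1]]
Q³ = [[8, 0], [12, −1]]

[[8, 0], [12, −1]]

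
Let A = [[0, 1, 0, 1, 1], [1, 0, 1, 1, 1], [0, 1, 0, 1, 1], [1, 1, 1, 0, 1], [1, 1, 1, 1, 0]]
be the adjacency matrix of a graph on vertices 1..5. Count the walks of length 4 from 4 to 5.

The number of length-4 walks from vertex 4 to vertex 5 is entry (4,5) of A⁴, where A is the adjacency matrix.
A² = [[3, 2, 3, 2, 2], [2, 4, 2, 3, 3], [3, 2, 3, 2, 2], [2, 3, 2, 4, 3], [2, 3, 2, 3, 4]]
A³ = [[6, 10, 6, 10, 10], [10, 10, 10, 11, 11], [6, 10, 6, 10, 10], [10, 11, 10, 10, 11], [10, 11, 10, 11, 10]]
A⁴ = [[30, 32, 30, 32, 32], [32, 42, 32, 41, 41], [30, 32, 30, 32, 32], [32, 41, 32, 42, 41], [32, 41, 32, 41, 42]]

41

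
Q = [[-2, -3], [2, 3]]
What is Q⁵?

Q² = Q (a projection; rank 1, trace 1), so Q⁵ = Q.

[[-2, -3], [2, 3]]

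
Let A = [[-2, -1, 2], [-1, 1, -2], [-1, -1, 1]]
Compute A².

[[3, -1, 0], [3, 4, -6], [2, -1, 1]]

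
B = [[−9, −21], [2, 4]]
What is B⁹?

tr B = −5 and det B = 6, so the characteristic polynomial is λ² − (−5)λ + (6) with roots −3 and −2.
Eigenvectors give P = [[7, −3], [−2, 1]] with P⁻¹ = [[1, 3], [2, 7]], and B = P·diag(−3, −2)·P⁻¹.
Then B⁹ = P·diag(−19683, −512)·P⁻¹ = [[−137781, 1536], [39366, −512]] · [[1, 3], [2, 7]] = [[−134709, −402591], [38342, 114514]].

[[−134709, −402591], [38342, 114514]]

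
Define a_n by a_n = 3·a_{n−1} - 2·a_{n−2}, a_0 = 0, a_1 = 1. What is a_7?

With companion matrix C = [[3, -2], [1, 0]], [a_n, a_{n−1}]ᵀ = C·[a_{n−1}, a_{n−2}]ᵀ, so [a_7, a_6]ᵀ = C^6·[a_1, a_0]ᵀ.
C^6 = [[127, -126], [63, -62]], giving [a_7, a_6]ᵀ = [[127], [63]].

127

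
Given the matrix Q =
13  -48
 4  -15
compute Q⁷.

[[6565, -26256], [2188, -8751]]

tr Q = -2 and det Q = -3, so the characteristic polynomial is λ² − (-2)λ + (-3) with roots 1 and -3.
Eigenvectors give P = [[4, 3], [1, 1]] with P⁻¹ = [[1, -3], [-1, 4]], and Q = P·diag(1, -3)·P⁻¹.
Then Q⁷ = P·diag(1, -2187)·P⁻¹ = [[4, -6561], [1, -2187]] · [[1, -3], [-1, 4]] = [[6565, -26256], [2188, -8751]].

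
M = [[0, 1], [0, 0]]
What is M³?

M is strictly triangular, hence nilpotent: M² = 0, so M³ = 0.

[[0, 0], [0, 0]]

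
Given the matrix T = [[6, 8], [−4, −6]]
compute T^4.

tr T = 0 and det T = −4, so the characteristic polynomial is λ² − (0)λ + (−4) with roots 2 and −2.
Eigenvectors give P = [[2, −1], [−1, 1]] with P⁻¹ = [[1, 1], [1, 2]], and T = P·diag(2, −2)·P⁻¹.
Then T^4 = P·diag(16, 16)·P⁻¹ = [[32, −16], [−16, 16]] · [[1, 1], [1, 2]] = [[16, 0], [0, 16]].

[[16, 0], [0, 16]]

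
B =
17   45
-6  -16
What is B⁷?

[[773, 1935], [-258, -646]]

tr B = 1 and det B = -2, so the characteristic polynomial is λ² − (1)λ + (-2) with roots -1 and 2.
Eigenvectors give P = [[5, -3], [-2, 1]] with P⁻¹ = [[-1, -3], [-2, -5]], and B = P·diag(-1, 2)·P⁻¹.
Then B⁷ = P·diag(-1, 128)·P⁻¹ = [[-5, -384], [2, 128]] · [[-1, -3], [-2, -5]] = [[773, 1935], [-258, -646]].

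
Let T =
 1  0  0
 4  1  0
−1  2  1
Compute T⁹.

[[1, 0, 0], [36, 1, 0], [279, 18, 1]]

T = I + N where N = [[0, 0, 0], [4, 0, 0], [−1, 2, 0]] is strictly lower-triangular, so N³ = 0.
(I + N)⁹ = I + 9·N + 36·N² = [[1, 0, 0], [36, 1, 0], [279, 18, 1]].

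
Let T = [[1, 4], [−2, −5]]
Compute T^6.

[[−727, −1456], [728, 1457]]

tr T = −4 and det T = 3, so the characteristic polynomial is λ² − (−4)λ + (3) with roots −1 and −3.
Eigenvectors give P = [[2, −1], [−1, 1]] with P⁻¹ = [[1, 1], [1, 2]], and T = P·diag(−1, −3)·P⁻¹.
Then T^6 = P·diag(1, 729)·P⁻¹ = [[2, −729], [−1, 729]] · [[1, 1], [1, 2]] = [[−727, −1456], [728, 1457]].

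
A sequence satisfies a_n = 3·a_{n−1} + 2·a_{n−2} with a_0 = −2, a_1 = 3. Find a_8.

11785

With companion matrix T = [[3, 2], [1, 0]], [a_n, a_{n−1}]ᵀ = T·[a_{n−1}, a_{n−2}]ᵀ, so [a_8, a_7]ᵀ = T⁷·[a_1, a_0]ᵀ.
T⁷ = [[6279, 3526], [1763, 990]], giving [a_8, a_7]ᵀ = [[11785], [3309]].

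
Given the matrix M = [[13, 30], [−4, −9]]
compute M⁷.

[[13117, 32790], [−4372, −10929]]

tr M = 4 and det M = 3, so the characteristic polynomial is λ² − (4)λ + (3) with roots 1 and 3.
Eigenvectors give P = [[5, 3], [−2, −1]] with P⁻¹ = [[−1, −3], [2, 5]], and M = P·diag(1, 3)·P⁻¹.
Then M⁷ = P·diag(1, 2187)·P⁻¹ = [[5, 6561], [−2, −2187]] · [[−1, −3], [2, 5]] = [[13117, 32790], [−4372, −10929]].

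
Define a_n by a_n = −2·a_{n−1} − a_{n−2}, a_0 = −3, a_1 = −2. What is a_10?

47

With companion matrix Q = [[−2, −1], [1, 0]], [a_n, a_{n−1}]ᵀ = Q·[a_{n−1}, a_{n−2}]ᵀ, so [a_10, a_9]ᵀ = Q⁹·[a_1, a_0]ᵀ.
Q⁹ = [[−10, −9], [9, 8]], giving [a_10, a_9]ᵀ = [[47], [−42]].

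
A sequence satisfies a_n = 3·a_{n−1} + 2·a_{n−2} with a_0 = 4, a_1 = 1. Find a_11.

920843

With companion matrix B = [[3, 2], [1, 0]], [a_n, a_{n−1}]ᵀ = B·[a_{n−1}, a_{n−2}]ᵀ, so [a_11, a_10]ᵀ = B¹⁰·[a_1, a_0]ᵀ.
B¹⁰ = [[283667, 159294], [79647, 44726]], giving [a_11, a_10]ᵀ = [[920843], [258551]].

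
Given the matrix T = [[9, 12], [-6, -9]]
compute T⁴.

tr T = 0 and det T = -9, so the characteristic polynomial is λ² − (0)λ + (-9) with roots -3 and 3.
Eigenvectors give P = [[-1, 2], [1, -1]] with P⁻¹ = [[1, 2], [1, 1]], and T = P·diag(-3, 3)·P⁻¹.
Then T⁴ = P·diag(81, 81)·P⁻¹ = [[-81, 162], [81, -81]] · [[1, 2], [1, 1]] = [[81, 0], [0, 81]].

[[81, 0], [0, 81]]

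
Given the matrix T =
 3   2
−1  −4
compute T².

[[7, −2], [1, 14]]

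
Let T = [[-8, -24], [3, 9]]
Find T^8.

T² = T (a projection; rank 1, trace 1), so T^8 = T.

[[-8, -24], [3, 9]]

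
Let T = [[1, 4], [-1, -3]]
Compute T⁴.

[[-7, -16], [4, 9]]

T² = [[-3, -8], [2, 5]]
T³ = [[5, 12], [-3, -7]]
T⁴ = [[-7, -16], [4, 9]]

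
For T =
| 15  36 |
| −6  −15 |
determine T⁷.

tr T = 0 and det T = −9, so the characteristic polynomial is λ² − (0)λ + (−9) with roots −3 and 3.
Eigenvectors give P = [[−2, −3], [1, 1]] with P⁻¹ = [[1, 3], [−1, −2]], and T = P·diag(−3, 3)·P⁻¹.
Then T⁷ = P·diag(−2187, 2187)·P⁻¹ = [[4374, −6561], [−2187, 2187]] · [[1, 3], [−1, −2]] = [[10935, 26244], [−4374, −10935]].

[[10935, 26244], [−4374, −10935]]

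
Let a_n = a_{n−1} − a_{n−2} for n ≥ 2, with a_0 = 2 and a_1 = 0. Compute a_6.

With companion matrix M = [[1, −1], [1, 0]], [a_n, a_{n−1}]ᵀ = M·[a_{n−1}, a_{n−2}]ᵀ, so [a_6, a_5]ᵀ = M^5·[a_1, a_0]ᵀ.
M^5 = [[0, 1], [−1, 1]], giving [a_6, a_5]ᵀ = [[2], [2]].

2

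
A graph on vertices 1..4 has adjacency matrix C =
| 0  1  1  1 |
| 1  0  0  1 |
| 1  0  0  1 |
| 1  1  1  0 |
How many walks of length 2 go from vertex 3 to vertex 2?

The number of length-2 walks from vertex 3 to vertex 2 is entry (3,2) of C², where C is the adjacency matrix.
C² = [[3, 1, 1, 2], [1, 2, 2, 1], [1, 2, 2, 1], [2, 1, 1, 3]]

2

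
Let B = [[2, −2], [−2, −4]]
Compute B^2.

[[8, 4], [4, 20]]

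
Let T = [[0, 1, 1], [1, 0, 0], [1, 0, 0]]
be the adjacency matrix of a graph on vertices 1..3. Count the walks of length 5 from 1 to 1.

The number of length-5 walks from vertex 1 to vertex 1 is entry (1,1) of T⁵, where T is the adjacency matrix.
T² = [[2, 0, 0], [0, 1, 1], [0, 1, 1]]
T³ = [[0, 2, 2], [2, 0, 0], [2, 0, 0]]
T⁴ = [[4, 0, 0], [0, 2, 2], [0, 2, 2]]
T⁵ = [[0, 4, 4], [4, 0, 0], [4, 0, 0]]

0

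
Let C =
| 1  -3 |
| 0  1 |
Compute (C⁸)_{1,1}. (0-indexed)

C = I + N where N = [[0, -3], [0, 0]] is strictly upper-triangular, so N² = 0.
(I + N)⁸ = I + 8·N = [[1, -24], [0, 1]].

1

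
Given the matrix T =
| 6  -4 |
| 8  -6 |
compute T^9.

tr T = 0 and det T = -4, so the characteristic polynomial is λ² − (0)λ + (-4) with roots 2 and -2.
Eigenvectors give P = [[1, -1], [1, -2]] with P⁻¹ = [[2, -1], [1, -1]], and T = P·diag(2, -2)·P⁻¹.
Then T^9 = P·diag(512, -512)·P⁻¹ = [[512, 512], [512, 1024]] · [[2, -1], [1, -1]] = [[1536, -1024], [2048, -1536]].

[[1536, -1024], [2048, -1536]]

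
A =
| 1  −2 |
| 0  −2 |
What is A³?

[[1, −6], [0, −8]]

A² = [[1, 2], [0, 4]]
A³ = [[1, −6], [0, −8]]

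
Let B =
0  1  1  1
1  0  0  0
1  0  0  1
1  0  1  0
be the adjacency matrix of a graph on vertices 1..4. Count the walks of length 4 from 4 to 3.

6

The number of length-4 walks from vertex 4 to vertex 3 is entry (4,3) of B⁴, where B is the adjacency matrix.
B² = [[3, 0, 1, 1], [0, 1, 1, 1], [1, 1, 2, 1], [1, 1, 1, 2]]
B³ = [[2, 3, 4, 4], [3, 0, 1, 1], [4, 1, 2, 3], [4, 1, 3, 2]]
B⁴ = [[11, 2, 6, 6], [2, 3, 4, 4], [6, 4, 7, 6], [6, 4, 6, 7]]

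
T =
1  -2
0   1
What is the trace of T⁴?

T = I + N where N = [[0, -2], [0, 0]] is strictly upper-triangular, so N² = 0.
(I + N)⁴ = I + 4·N = [[1, -8], [0, 1]].

2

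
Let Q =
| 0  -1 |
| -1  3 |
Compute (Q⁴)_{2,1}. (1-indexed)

Q² = [[1, -3], [-3, 10]]
Q³ = [[3, -10], [-10, 33]]
Q⁴ = [[10, -33], [-33, 109]]

-33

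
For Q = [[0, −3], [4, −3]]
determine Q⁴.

Q² = [[−12, 9], [−12, −3]]
Q³ = [[36, 9], [−12, 45]]
Q⁴ = [[36, −135], [180, −99]]

[[36, −135], [180, −99]]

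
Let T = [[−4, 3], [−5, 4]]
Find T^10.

T² = I (check: tr T = 0 and det T = −1), so T^10 = I since 10 is even.

[[1, 0], [0, 1]]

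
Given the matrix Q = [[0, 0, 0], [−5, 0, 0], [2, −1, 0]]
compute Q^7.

[[0, 0, 0], [0, 0, 0], [0, 0, 0]]

Q is strictly triangular, hence nilpotent: Q^3 = 0, so Q^7 = 0.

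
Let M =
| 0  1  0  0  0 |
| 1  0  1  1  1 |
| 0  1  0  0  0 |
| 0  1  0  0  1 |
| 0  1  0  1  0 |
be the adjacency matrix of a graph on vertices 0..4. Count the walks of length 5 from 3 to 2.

The number of length-5 walks from vertex 3 to vertex 2 is entry (3,2) of M⁵, where M is the adjacency matrix.
M² = [[1, 0, 1, 1, 1], [0, 4, 0, 1, 1], [1, 0, 1, 1, 1], [1, 1, 1, 2, 1], [1, 1, 1, 1, 2]]
M³ = [[0, 4, 0, 1, 1], [4, 2, 4, 5, 5], [0, 4, 0, 1, 1], [1, 5, 1, 2, 3], [1, 5, 1, 3, 2]]
M⁴ = [[4, 2, 4, 5, 5], [2, 18, 2, 7, 7], [4, 2, 4, 5, 5], [5, 7, 5, 8, 7], [5, 7, 5, 7, 8]]
M⁵ = [[2, 18, 2, 7, 7], [18, 18, 18, 25, 25], [2, 18, 2, 7, 7], [7, 25, 7, 14, 15], [7, 25, 7, 15, 14]]

7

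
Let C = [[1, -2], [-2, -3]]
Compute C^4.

C^2 = [[5, 4], [4, 13]]
C^3 = [[-3, -22], [-22, -47]]
C^4 = [[41, 72], [72, 185]]

[[41, 72], [72, 185]]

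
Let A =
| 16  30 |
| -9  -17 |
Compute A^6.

tr A = -1 and det A = -2, so the characteristic polynomial is λ² − (-1)λ + (-2) with roots 1 and -2.
Eigenvectors give P = [[2, -5], [-1, 3]] with P⁻¹ = [[3, 5], [1, 2]], and A = P·diag(1, -2)·P⁻¹.
Then A^6 = P·diag(1, 64)·P⁻¹ = [[2, -320], [-1, 192]] · [[3, 5], [1, 2]] = [[-314, -630], [189, 379]].

[[-314, -630], [189, 379]]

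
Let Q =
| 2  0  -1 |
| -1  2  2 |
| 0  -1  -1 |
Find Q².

[[4, 1, -1], [-4, 2, 3], [1, -1, -1]]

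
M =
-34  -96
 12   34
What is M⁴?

tr M = 0 and det M = -4, so the characteristic polynomial is λ² − (0)λ + (-4) with roots -2 and 2.
Eigenvectors give P = [[-3, 8], [1, -3]] with P⁻¹ = [[-3, -8], [-1, -3]], and M = P·diag(-2, 2)·P⁻¹.
Then M⁴ = P·diag(16, 16)·P⁻¹ = [[-48, 128], [16, -48]] · [[-3, -8], [-1, -3]] = [[16, 0], [0, 16]].

[[16, 0], [0, 16]]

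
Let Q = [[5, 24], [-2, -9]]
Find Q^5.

tr Q = -4 and det Q = 3, so the characteristic polynomial is λ² − (-4)λ + (3) with roots -3 and -1.
Eigenvectors give P = [[-3, 4], [1, -1]] with P⁻¹ = [[1, 4], [1, 3]], and Q = P·diag(-3, -1)·P⁻¹.
Then Q^5 = P·diag(-243, -1)·P⁻¹ = [[729, -4], [-243, 1]] · [[1, 4], [1, 3]] = [[725, 2904], [-242, -969]].

[[725, 2904], [-242, -969]]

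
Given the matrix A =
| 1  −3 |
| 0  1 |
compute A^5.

A = I + N where N = [[0, −3], [0, 0]] is strictly upper-triangular, so N^2 = 0.
(I + N)^5 = I + 5·N = [[1, −15], [0, 1]].

[[1, −15], [0, 1]]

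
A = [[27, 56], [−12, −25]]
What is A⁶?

tr A = 2 and det A = −3, so the characteristic polynomial is λ² − (2)λ + (−3) with roots −1 and 3.
Eigenvectors give P = [[−2, −7], [1, 3]] with P⁻¹ = [[3, 7], [−1, −2]], and A = P·diag(−1, 3)·P⁻¹.
Then A⁶ = P·diag(1, 729)·P⁻¹ = [[−2, −5103], [1, 2187]] · [[3, 7], [−1, −2]] = [[5097, 10192], [−2184, −4367]].

[[5097, 10192], [−2184, −4367]]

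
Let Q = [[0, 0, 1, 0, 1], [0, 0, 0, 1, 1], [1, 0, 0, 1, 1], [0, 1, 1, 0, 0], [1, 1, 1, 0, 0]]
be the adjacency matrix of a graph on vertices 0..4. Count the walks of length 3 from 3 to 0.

The number of length-3 walks from vertex 3 to vertex 0 is entry (3,0) of Q³, where Q is the adjacency matrix.
Q² = [[2, 1, 1, 1, 1], [1, 2, 2, 0, 0], [1, 2, 3, 0, 1], [1, 0, 0, 2, 2], [1, 0, 1, 2, 3]]
Q³ = [[2, 2, 4, 2, 4], [2, 0, 1, 4, 5], [4, 1, 2, 5, 6], [2, 4, 5, 0, 1], [4, 5, 6, 1, 2]]

2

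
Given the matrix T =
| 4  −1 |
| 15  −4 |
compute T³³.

T² = I (check: tr T = 0 and det T = −1), so T³³ = T since 33 is odd.

[[4, −1], [15, −4]]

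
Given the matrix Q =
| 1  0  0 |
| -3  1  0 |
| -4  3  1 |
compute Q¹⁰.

[[1, 0, 0], [-30, 1, 0], [-445, 30, 1]]

Q = I + N where N = [[0, 0, 0], [-3, 0, 0], [-4, 3, 0]] is strictly lower-triangular, so N³ = 0.
(I + N)¹⁰ = I + 10·N + 45·N² = [[1, 0, 0], [-30, 1, 0], [-445, 30, 1]].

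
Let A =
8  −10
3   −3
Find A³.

[[122, −190], [57, −87]]

tr A = 5 and det A = 6, so the characteristic polynomial is λ² − (5)λ + (6) with roots 3 and 2.
Eigenvectors give P = [[2, −5], [1, −3]] with P⁻¹ = [[3, −5], [1, −2]], and A = P·diag(3, 2)·P⁻¹.
Then A³ = P·diag(27, 8)·P⁻¹ = [[54, −40], [27, −24]] · [[3, −5], [1, −2]] = [[122, −190], [57, −87]].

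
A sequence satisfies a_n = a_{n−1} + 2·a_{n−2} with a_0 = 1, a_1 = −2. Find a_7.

−44

With companion matrix T = [[1, 2], [1, 0]], [a_n, a_{n−1}]ᵀ = T·[a_{n−1}, a_{n−2}]ᵀ, so [a_7, a_6]ᵀ = T⁶·[a_1, a_0]ᵀ.
T⁶ = [[43, 42], [21, 22]], giving [a_7, a_6]ᵀ = [[−44], [−20]].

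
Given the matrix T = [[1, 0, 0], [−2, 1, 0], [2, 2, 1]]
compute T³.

[[1, 0, 0], [−6, 1, 0], [−6, 6, 1]]

T = I + N where N = [[0, 0, 0], [−2, 0, 0], [2, 2, 0]] is strictly lower-triangular, so N³ = 0.
(I + N)³ = I + 3·N + 3·N² = [[1, 0, 0], [−6, 1, 0], [−6, 6, 1]].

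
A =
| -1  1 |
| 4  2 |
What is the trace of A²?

13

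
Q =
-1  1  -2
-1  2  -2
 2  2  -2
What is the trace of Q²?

-9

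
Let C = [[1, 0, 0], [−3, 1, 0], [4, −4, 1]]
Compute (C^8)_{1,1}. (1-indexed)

C = I + N where N = [[0, 0, 0], [−3, 0, 0], [4, −4, 0]] is strictly lower-triangular, so N^3 = 0.
(I + N)^8 = I + 8·N + 28·N^2 = [[1, 0, 0], [−24, 1, 0], [368, −32, 1]].

1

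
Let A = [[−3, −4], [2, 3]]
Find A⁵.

A² = I (check: tr A = 0 and det A = −1), so A⁵ = A since 5 is odd.

[[−3, −4], [2, 3]]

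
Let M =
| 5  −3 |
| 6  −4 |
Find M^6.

[[127, −63], [126, −62]]

tr M = 1 and det M = −2, so the characteristic polynomial is λ² − (1)λ + (−2) with roots −1 and 2.
Eigenvectors give P = [[−1, −1], [−2, −1]] with P⁻¹ = [[1, −1], [−2, 1]], and M = P·diag(−1, 2)·P⁻¹.
Then M^6 = P·diag(1, 64)·P⁻¹ = [[−1, −64], [−2, −64]] · [[1, −1], [−2, 1]] = [[127, −63], [126, −62]].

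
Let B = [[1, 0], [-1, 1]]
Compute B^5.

[[1, 0], [-5, 1]]

B = I + N where N = [[0, 0], [-1, 0]] is strictly lower-triangular, so N^2 = 0.
(I + N)^5 = I + 5·N = [[1, 0], [-5, 1]].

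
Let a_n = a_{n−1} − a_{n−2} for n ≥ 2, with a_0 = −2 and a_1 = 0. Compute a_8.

2

With companion matrix M = [[1, −1], [1, 0]], [a_n, a_{n−1}]ᵀ = M·[a_{n−1}, a_{n−2}]ᵀ, so [a_8, a_7]ᵀ = M⁷·[a_1, a_0]ᵀ.
M⁷ = [[1, −1], [1, 0]], giving [a_8, a_7]ᵀ = [[2], [0]].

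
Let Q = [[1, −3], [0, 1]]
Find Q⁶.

Q = I + N where N = [[0, −3], [0, 0]] is strictly upper-triangular, so N² = 0.
(I + N)⁶ = I + 6·N = [[1, −18], [0, 1]].

[[1, −18], [0, 1]]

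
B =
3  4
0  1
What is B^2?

[[9, 16], [0, 1]]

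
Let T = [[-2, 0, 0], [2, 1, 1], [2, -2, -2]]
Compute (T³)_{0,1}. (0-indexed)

T² = [[4, 0, 0], [0, -1, -1], [-12, 2, 2]]
T³ = [[-8, 0, 0], [-4, 1, 1], [32, -2, -2]]

0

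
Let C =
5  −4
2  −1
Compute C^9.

[[39365, −39364], [19682, −19681]]

tr C = 4 and det C = 3, so the characteristic polynomial is λ² − (4)λ + (3) with roots 3 and 1.
Eigenvectors give P = [[−2, 1], [−1, 1]] with P⁻¹ = [[−1, 1], [−1, 2]], and C = P·diag(3, 1)·P⁻¹.
Then C^9 = P·diag(19683, 1)·P⁻¹ = [[−39366, 1], [−19683, 1]] · [[−1, 1], [−1, 2]] = [[39365, −39364], [19682, −19681]].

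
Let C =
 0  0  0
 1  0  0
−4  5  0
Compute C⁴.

C is strictly triangular, hence nilpotent: C³ = 0, so C⁴ = 0.

[[0, 0, 0], [0, 0, 0], [0, 0, 0]]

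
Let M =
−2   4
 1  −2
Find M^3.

M^2 = [[8, −16], [−4, 8]]
M^3 = [[−32, 64], [16, −32]]

[[−32, 64], [16, −32]]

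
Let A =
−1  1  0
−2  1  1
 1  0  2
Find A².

[[−1, 0, 1], [1, −1, 3], [1, 1, 4]]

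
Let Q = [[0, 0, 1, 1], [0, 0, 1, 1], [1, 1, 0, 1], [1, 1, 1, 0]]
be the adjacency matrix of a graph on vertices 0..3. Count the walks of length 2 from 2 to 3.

2

The number of length-2 walks from vertex 2 to vertex 3 is entry (2,3) of Q², where Q is the adjacency matrix.
Q² = [[2, 2, 1, 1], [2, 2, 1, 1], [1, 1, 3, 2], [1, 1, 2, 3]]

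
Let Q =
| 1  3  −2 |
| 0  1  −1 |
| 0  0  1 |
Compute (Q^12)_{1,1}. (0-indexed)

Q = I + N where N = [[0, 3, −2], [0, 0, −1], [0, 0, 0]] is strictly upper-triangular, so N^3 = 0.
(I + N)^12 = I + 12·N + 66·N^2 = [[1, 36, −222], [0, 1, −12], [0, 0, 1]].

1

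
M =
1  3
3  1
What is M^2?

[[10, 6], [6, 10]]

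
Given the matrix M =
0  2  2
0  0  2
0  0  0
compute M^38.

[[0, 0, 0], [0, 0, 0], [0, 0, 0]]

M is strictly triangular, hence nilpotent: M^3 = 0, so M^38 = 0.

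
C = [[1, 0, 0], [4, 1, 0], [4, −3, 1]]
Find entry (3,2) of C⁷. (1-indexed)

−21

C = I + N where N = [[0, 0, 0], [4, 0, 0], [4, −3, 0]] is strictly lower-triangular, so N³ = 0.
(I + N)⁷ = I + 7·N + 21·N² = [[1, 0, 0], [28, 1, 0], [−224, −21, 1]].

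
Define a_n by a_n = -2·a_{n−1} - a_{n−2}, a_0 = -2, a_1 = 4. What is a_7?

With companion matrix T = [[-2, -1], [1, 0]], [a_n, a_{n−1}]ᵀ = T·[a_{n−1}, a_{n−2}]ᵀ, so [a_7, a_6]ᵀ = T⁶·[a_1, a_0]ᵀ.
T⁶ = [[7, 6], [-6, -5]], giving [a_7, a_6]ᵀ = [[16], [-14]].

16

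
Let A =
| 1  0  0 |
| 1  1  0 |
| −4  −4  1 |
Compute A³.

[[1, 0, 0], [3, 1, 0], [−24, −12, 1]]

A = I + N where N = [[0, 0, 0], [1, 0, 0], [−4, −4, 0]] is strictly lower-triangular, so N³ = 0.
(I + N)³ = I + 3·N + 3·N² = [[1, 0, 0], [3, 1, 0], [−24, −12, 1]].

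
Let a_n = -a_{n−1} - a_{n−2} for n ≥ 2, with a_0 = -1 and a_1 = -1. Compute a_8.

2

With companion matrix M = [[-1, -1], [1, 0]], [a_n, a_{n−1}]ᵀ = M·[a_{n−1}, a_{n−2}]ᵀ, so [a_8, a_7]ᵀ = M^7·[a_1, a_0]ᵀ.
M^7 = [[-1, -1], [1, 0]], giving [a_8, a_7]ᵀ = [[2], [-1]].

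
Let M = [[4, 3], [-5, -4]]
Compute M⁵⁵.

M² = I (check: tr M = 0 and det M = -1), so M⁵⁵ = M since 55 is odd.

[[4, 3], [-5, -4]]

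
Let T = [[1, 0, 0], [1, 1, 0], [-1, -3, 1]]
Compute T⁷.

[[1, 0, 0], [7, 1, 0], [-70, -21, 1]]

T = I + N where N = [[0, 0, 0], [1, 0, 0], [-1, -3, 0]] is strictly lower-triangular, so N³ = 0.
(I + N)⁷ = I + 7·N + 21·N² = [[1, 0, 0], [7, 1, 0], [-70, -21, 1]].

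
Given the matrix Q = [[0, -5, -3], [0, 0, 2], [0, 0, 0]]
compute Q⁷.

Q is strictly triangular, hence nilpotent: Q³ = 0, so Q⁷ = 0.

[[0, 0, 0], [0, 0, 0], [0, 0, 0]]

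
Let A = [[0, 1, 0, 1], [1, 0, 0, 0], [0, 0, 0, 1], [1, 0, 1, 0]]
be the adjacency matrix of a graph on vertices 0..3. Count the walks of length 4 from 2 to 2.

2

The number of length-4 walks from vertex 2 to vertex 2 is entry (2,2) of A⁴, where A is the adjacency matrix.
A² = [[2, 0, 1, 0], [0, 1, 0, 1], [1, 0, 1, 0], [0, 1, 0, 2]]
A³ = [[0, 2, 0, 3], [2, 0, 1, 0], [0, 1, 0, 2], [3, 0, 2, 0]]
A⁴ = [[5, 0, 3, 0], [0, 2, 0, 3], [3, 0, 2, 0], [0, 3, 0, 5]]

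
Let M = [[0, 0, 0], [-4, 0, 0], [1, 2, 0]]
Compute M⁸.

M is strictly triangular, hence nilpotent: M³ = 0, so M⁸ = 0.

[[0, 0, 0], [0, 0, 0], [0, 0, 0]]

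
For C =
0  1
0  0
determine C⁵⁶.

C is strictly triangular, hence nilpotent: C² = 0, so C⁵⁶ = 0.

[[0, 0], [0, 0]]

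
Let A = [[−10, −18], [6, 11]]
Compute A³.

tr A = 1 and det A = −2, so the characteristic polynomial is λ² − (1)λ + (−2) with roots 2 and −1.
Eigenvectors give P = [[−3, −2], [2, 1]] with P⁻¹ = [[1, 2], [−2, −3]], and A = P·diag(2, −1)·P⁻¹.
Then A³ = P·diag(8, −1)·P⁻¹ = [[−24, 2], [16, −1]] · [[1, 2], [−2, −3]] = [[−28, −54], [18, 35]].

[[−28, −54], [18, 35]]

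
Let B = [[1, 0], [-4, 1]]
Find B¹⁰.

B = I + N where N = [[0, 0], [-4, 0]] is strictly lower-triangular, so N² = 0.
(I + N)¹⁰ = I + 10·N = [[1, 0], [-40, 1]].

[[1, 0], [-40, 1]]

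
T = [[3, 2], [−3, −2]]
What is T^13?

[[3, 2], [−3, −2]]

T² = T (a projection; rank 1, trace 1), so T^13 = T.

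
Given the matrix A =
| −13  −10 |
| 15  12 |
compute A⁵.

tr A = −1 and det A = −6, so the characteristic polynomial is λ² − (−1)λ + (−6) with roots 2 and −3.
Eigenvectors give P = [[−2, −1], [3, 1]] with P⁻¹ = [[1, 1], [−3, −2]], and A = P·diag(2, −3)·P⁻¹.
Then A⁵ = P·diag(32, −243)·P⁻¹ = [[−64, 243], [96, −243]] · [[1, 1], [−3, −2]] = [[−793, −550], [825, 582]].

[[−793, −550], [825, 582]]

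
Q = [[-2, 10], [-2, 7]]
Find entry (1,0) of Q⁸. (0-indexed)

tr Q = 5 and det Q = 6, so the characteristic polynomial is λ² − (5)λ + (6) with roots 2 and 3.
Eigenvectors give P = [[5, 2], [2, 1]] with P⁻¹ = [[1, -2], [-2, 5]], and Q = P·diag(2, 3)·P⁻¹.
Then Q⁸ = P·diag(256, 6561)·P⁻¹ = [[1280, 13122], [512, 6561]] · [[1, -2], [-2, 5]] = [[-24964, 63050], [-12610, 31781]].

-12610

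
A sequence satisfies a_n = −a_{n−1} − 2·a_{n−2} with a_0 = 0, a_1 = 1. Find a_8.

3

With companion matrix A = [[−1, −2], [1, 0]], [a_n, a_{n−1}]ᵀ = A·[a_{n−1}, a_{n−2}]ᵀ, so [a_8, a_7]ᵀ = A⁷·[a_1, a_0]ᵀ.
A⁷ = [[3, −14], [7, 10]], giving [a_8, a_7]ᵀ = [[3], [7]].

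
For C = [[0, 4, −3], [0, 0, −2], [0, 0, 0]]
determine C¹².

C is strictly triangular, hence nilpotent: C³ = 0, so C¹² = 0.

[[0, 0, 0], [0, 0, 0], [0, 0, 0]]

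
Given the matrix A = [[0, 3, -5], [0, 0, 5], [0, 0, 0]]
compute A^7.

[[0, 0, 0], [0, 0, 0], [0, 0, 0]]

A is strictly triangular, hence nilpotent: A^3 = 0, so A^7 = 0.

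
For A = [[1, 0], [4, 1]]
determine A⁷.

[[1, 0], [28, 1]]

A = I + N where N = [[0, 0], [4, 0]] is strictly lower-triangular, so N² = 0.
(I + N)⁷ = I + 7·N = [[1, 0], [28, 1]].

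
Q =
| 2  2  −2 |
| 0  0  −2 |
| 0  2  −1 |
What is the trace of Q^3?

19

Q^2 = [[4, 0, −6], [0, −4, 2], [0, −2, −3]]
Q^3 = [[8, −4, −2], [0, 4, 6], [0, −6, 7]]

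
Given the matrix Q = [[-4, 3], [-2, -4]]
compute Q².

[[10, -24], [16, 10]]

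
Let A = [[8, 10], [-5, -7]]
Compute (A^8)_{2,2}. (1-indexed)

tr A = 1 and det A = -6, so the characteristic polynomial is λ² − (1)λ + (-6) with roots -2 and 3.
Eigenvectors give P = [[-1, -2], [1, 1]] with P⁻¹ = [[1, 2], [-1, -1]], and A = P·diag(-2, 3)·P⁻¹.
Then A^8 = P·diag(256, 6561)·P⁻¹ = [[-256, -13122], [256, 6561]] · [[1, 2], [-1, -1]] = [[12866, 12610], [-6305, -6049]].

-6049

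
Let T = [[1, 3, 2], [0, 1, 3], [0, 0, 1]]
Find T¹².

[[1, 36, 618], [0, 1, 36], [0, 0, 1]]

T = I + N where N = [[0, 3, 2], [0, 0, 3], [0, 0, 0]] is strictly upper-triangular, so N³ = 0.
(I + N)¹² = I + 12·N + 66·N² = [[1, 36, 618], [0, 1, 36], [0, 0, 1]].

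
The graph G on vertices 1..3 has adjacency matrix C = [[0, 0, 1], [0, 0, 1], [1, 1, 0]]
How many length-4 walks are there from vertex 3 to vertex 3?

The number of length-4 walks from vertex 3 to vertex 3 is entry (3,3) of C^4, where C is the adjacency matrix.
C^2 = [[1, 1, 0], [1, 1, 0], [0, 0, 2]]
C^3 = [[0, 0, 2], [0, 0, 2], [2, 2, 0]]
C^4 = [[2, 2, 0], [2, 2, 0], [0, 0, 4]]

4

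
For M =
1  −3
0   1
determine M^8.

[[1, −24], [0, 1]]

M = I + N where N = [[0, −3], [0, 0]] is strictly upper-triangular, so N^2 = 0.
(I + N)^8 = I + 8·N = [[1, −24], [0, 1]].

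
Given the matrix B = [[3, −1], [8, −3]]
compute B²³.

B² = I (check: tr B = 0 and det B = −1), so B²³ = B since 23 is odd.

[[3, −1], [8, −3]]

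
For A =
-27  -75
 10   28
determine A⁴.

tr A = 1 and det A = -6, so the characteristic polynomial is λ² − (1)λ + (-6) with roots 3 and -2.
Eigenvectors give P = [[-5, 3], [2, -1]] with P⁻¹ = [[1, 3], [2, 5]], and A = P·diag(3, -2)·P⁻¹.
Then A⁴ = P·diag(81, 16)·P⁻¹ = [[-405, 48], [162, -16]] · [[1, 3], [2, 5]] = [[-309, -975], [130, 406]].

[[-309, -975], [130, 406]]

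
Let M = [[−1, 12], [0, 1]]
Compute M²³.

[[−1, 12], [0, 1]]

M² = I (check: tr M = 0 and det M = −1), so M²³ = M since 23 is odd.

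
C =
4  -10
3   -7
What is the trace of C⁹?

tr C = -3 and det C = 2, so the characteristic polynomial is λ² − (-3)λ + (2) with roots -1 and -2.
Eigenvectors give P = [[2, -5], [1, -3]] with P⁻¹ = [[3, -5], [1, -2]], and C = P·diag(-1, -2)·P⁻¹.
Then C⁹ = P·diag(-1, -512)·P⁻¹ = [[-2, 2560], [-1, 1536]] · [[3, -5], [1, -2]] = [[2554, -5110], [1533, -3067]].

-513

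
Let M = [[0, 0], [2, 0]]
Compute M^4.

[[0, 0], [0, 0]]

M is strictly triangular, hence nilpotent: M^2 = 0, so M^4 = 0.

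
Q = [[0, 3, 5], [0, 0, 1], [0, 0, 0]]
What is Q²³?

Q is strictly triangular, hence nilpotent: Q³ = 0, so Q²³ = 0.

[[0, 0, 0], [0, 0, 0], [0, 0, 0]]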